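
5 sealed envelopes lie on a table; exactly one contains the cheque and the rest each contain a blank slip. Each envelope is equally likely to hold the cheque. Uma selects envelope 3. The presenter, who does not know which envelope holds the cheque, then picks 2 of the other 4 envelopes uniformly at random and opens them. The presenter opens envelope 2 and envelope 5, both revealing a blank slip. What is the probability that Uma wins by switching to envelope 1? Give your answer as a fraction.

Condition on the true location of the cheque.
If it is in any of envelopes 1, 3, and 4 (prior 1/5 each): the presenter picks exactly this set with probability 1/6 regardless, and none is the prize; weight (1/5)·(1/6) = 1/30 each.
If it is in either of envelopes 2 and 5 (prior 1/5 each): that envelope was opened and seen not to hold the prize — ruled out; weight (1/5)·0 = 0 each.
The weights sum to 1/10.
So P(the cheque in envelope 1 | the presenter opened envelope 2 and envelope 5) = (1/30) / (1/10) = 1/3.

1/3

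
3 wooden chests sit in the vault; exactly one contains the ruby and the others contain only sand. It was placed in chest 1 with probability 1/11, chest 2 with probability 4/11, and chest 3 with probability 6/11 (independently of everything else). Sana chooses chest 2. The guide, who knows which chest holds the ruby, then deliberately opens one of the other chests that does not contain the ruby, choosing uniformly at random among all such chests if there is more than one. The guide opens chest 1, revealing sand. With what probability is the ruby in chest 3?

3/4

Apply Bayes' rule, conditioning on where the ruby actually is.
If it is in chest 1 (prior 1/11): the guide opened chest 1, so this case is ruled out; weight (1/11)·0 = 0.
If it is in chest 2 (prior 4/11): the guide has 2 equally likely choices, so probability 1/2; weight (4/11)·(1/2) = 2/11.
If it is in chest 3 (prior 6/11): the guide has no choice, probability 1; weight (6/11)·1 = 6/11.
The weights sum to 8/11.
So P(the ruby in chest 3 | the guide opened chest 1) = (6/11) / (8/11) = 3/4.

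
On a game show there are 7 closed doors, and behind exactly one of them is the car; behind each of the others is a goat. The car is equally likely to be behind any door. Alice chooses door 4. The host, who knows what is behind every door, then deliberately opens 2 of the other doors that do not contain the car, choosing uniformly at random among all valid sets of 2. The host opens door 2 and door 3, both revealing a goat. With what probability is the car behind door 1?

3/14

Apply Bayes' rule, conditioning on where the car actually is.
If it is behind any of doors 1, 5, 6, and 7 (prior 1/7 each): the host has 10 equally likely choices, so probability 1/10; weight (1/7)·(1/10) = 1/70 each.
If it is behind either of doors 2 and 3 (prior 1/7 each): that door was opened and seen not to hold the prize — ruled out; weight (1/7)·0 = 0 each.
If it is behind door 4 (prior 1/7): the host has 15 equally likely choices, so probability 1/15; weight (1/7)·(1/15) = 1/105.
The weights sum to 1/15.
So P(the car behind door 1 | the host opened door 2 and door 3) = (1/70) / (1/15) = 3/14.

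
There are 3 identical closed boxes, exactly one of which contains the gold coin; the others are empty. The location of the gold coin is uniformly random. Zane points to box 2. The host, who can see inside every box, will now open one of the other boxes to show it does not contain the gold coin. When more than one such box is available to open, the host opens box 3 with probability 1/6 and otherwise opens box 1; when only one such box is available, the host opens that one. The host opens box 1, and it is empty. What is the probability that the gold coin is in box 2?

5/11

Consider each possible location of the gold coin in turn.
If it is in box 1 (prior 1/3): the host opened box 1, so this case is ruled out; weight (1/3)·0 = 0.
If it is in box 2 (prior 1/3): box 3 is available but not opened, probability 5/6; weight (1/3)·(5/6) = 5/18.
If it is in box 3 (prior 1/3): only box 1 is available, probability 1; weight (1/3)·1 = 1/3.
The weights sum to 11/18.
So P(the gold coin in box 2 | the host opened box 1) = (5/18) / (11/18) = 5/11.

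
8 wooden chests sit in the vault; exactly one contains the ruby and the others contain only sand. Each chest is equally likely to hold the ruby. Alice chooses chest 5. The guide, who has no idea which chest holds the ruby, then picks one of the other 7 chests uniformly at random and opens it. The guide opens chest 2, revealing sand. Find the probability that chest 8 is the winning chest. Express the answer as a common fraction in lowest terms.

1/7

Condition on the true location of the ruby.
If it is in any of chests 1, 3, 4, 5, 6, 7, and 8 (prior 1/8 each): the guide picks chest 2 with probability 1/7 regardless, and it is not the prize; weight (1/8)·(1/7) = 1/56 each.
If it is in chest 2 (prior 1/8): the guide opened chest 2, so this case is ruled out; weight (1/8)·0 = 0.
The weights sum to 1/8.
So P(the ruby in chest 8 | the guide opened chest 2) = (1/56) / (1/8) = 1/7.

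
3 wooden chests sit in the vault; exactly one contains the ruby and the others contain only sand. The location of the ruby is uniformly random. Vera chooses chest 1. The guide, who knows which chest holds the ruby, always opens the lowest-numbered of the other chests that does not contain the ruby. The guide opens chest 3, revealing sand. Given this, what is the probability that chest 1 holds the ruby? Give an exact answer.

0

Condition on the true location of the ruby.
If it is in chest 1 (prior 1/3): the guide would have opened chest 2 instead, probability 0; weight (1/3)·0 = 0.
If it is in chest 2 (prior 1/3): chest 3 is the lowest-numbered option available, probability 1; weight (1/3)·1 = 1/3.
If it is in chest 3 (prior 1/3): the guide opened chest 3, so this case is ruled out; weight (1/3)·0 = 0.
The weights sum to 1/3.
So P(the ruby in chest 1 | the guide opened chest 3) = 0 / (1/3) = 0.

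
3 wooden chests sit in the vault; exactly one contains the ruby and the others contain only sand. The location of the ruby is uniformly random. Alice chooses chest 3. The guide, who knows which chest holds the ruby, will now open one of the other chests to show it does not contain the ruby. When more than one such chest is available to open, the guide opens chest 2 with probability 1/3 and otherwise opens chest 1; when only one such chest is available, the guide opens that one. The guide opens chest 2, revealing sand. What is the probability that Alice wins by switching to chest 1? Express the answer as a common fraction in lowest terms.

Condition on the true location of the ruby.
If it is in chest 1 (prior 1/3): only chest 2 is available, probability 1; weight (1/3)·1 = 1/3.
If it is in chest 2 (prior 1/3): the guide opened chest 2, so this case is ruled out; weight (1/3)·0 = 0.
If it is in chest 3 (prior 1/3): chest 2 is available, opened with probability 1/3; weight (1/3)·(1/3) = 1/9.
The weights sum to 4/9.
So P(the ruby in chest 1 | the guide opened chest 2) = (1/3) / (4/9) = 3/4.

3/4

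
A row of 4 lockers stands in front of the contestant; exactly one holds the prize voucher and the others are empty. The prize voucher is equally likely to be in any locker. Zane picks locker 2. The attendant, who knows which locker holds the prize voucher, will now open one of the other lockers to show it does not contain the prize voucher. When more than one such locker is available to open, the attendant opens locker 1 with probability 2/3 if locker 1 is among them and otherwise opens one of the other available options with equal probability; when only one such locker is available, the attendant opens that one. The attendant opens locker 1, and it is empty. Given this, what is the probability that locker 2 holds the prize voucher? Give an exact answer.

1/3

Condition on the true location of the prize voucher.
If it is in locker 1 (prior 1/4): the attendant opened locker 1, so this case is ruled out; weight (1/4)·0 = 0.
If it is in any of lockers 2, 3, and 4 (prior 1/4 each): locker 1 is available, opened with probability 2/3; weight (1/4)·(2/3) = 1/6 each.
The weights sum to 1/2.
So P(the prize voucher in locker 2 | the attendant opened locker 1) = (1/6) / (1/2) = 1/3.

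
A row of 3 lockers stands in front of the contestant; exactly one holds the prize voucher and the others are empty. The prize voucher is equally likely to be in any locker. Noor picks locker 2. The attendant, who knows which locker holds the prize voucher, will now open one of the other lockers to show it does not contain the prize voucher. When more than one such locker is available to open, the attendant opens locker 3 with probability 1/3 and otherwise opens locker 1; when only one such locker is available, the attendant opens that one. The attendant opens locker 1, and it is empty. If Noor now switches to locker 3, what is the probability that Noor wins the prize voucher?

3/5

Condition on the true location of the prize voucher.
If it is in locker 1 (prior 1/3): the attendant opened locker 1, so this case is ruled out; weight (1/3)·0 = 0.
If it is in locker 2 (prior 1/3): locker 3 is available but not opened, probability 2/3; weight (1/3)·(2/3) = 2/9.
If it is in locker 3 (prior 1/3): only locker 1 is available, probability 1; weight (1/3)·1 = 1/3.
The weights sum to 5/9.
So P(the prize voucher in locker 3 | the attendant opened locker 1) = (1/3) / (5/9) = 3/5.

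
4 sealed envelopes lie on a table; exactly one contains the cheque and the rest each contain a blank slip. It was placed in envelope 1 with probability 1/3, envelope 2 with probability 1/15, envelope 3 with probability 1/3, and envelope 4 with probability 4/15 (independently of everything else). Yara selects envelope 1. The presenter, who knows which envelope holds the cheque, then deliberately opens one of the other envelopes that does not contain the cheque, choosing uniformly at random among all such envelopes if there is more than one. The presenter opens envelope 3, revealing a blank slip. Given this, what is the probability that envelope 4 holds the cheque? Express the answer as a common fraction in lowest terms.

Condition on the true location of the cheque.
If it is in envelope 1 (prior 1/3): the presenter has 3 equally likely choices, so probability 1/3; weight (1/3)·(1/3) = 1/9.
If it is in envelope 2 (prior 1/15): the presenter has 2 equally likely choices, so probability 1/2; weight (1/15)·(1/2) = 1/30.
If it is in envelope 3 (prior 1/3): the presenter opened envelope 3, so this case is ruled out; weight (1/3)·0 = 0.
If it is in envelope 4 (prior 4/15): the presenter has 2 equally likely choices, so probability 1/2; weight (4/15)·(1/2) = 2/15.
The weights sum to 5/18.
So P(the cheque in envelope 4 | the presenter opened envelope 3) = (2/15) / (5/18) = 12/25.

12/25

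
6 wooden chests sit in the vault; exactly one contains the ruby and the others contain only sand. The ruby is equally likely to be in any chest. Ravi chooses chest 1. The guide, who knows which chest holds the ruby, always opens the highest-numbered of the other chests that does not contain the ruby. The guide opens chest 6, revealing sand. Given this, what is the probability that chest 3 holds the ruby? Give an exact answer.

Apply Bayes' rule, conditioning on where the ruby actually is.
If it is in any of chests 1, 2, 3, 4, and 5 (prior 1/6 each): chest 6 is the highest-numbered option available, probability 1; weight (1/6)·1 = 1/6 each.
If it is in chest 6 (prior 1/6): the guide opened chest 6, so this case is ruled out; weight (1/6)·0 = 0.
The weights sum to 5/6.
So P(the ruby in chest 3 | the guide opened chest 6) = (1/6) / (5/6) = 1/5.

1/5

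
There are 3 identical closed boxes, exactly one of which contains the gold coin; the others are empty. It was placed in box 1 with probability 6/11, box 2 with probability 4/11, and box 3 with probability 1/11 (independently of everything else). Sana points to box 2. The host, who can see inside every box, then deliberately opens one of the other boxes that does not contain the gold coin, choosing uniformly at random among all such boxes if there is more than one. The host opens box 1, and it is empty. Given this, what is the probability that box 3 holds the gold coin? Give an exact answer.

1/3

Condition on the true location of the gold coin.
If it is in box 1 (prior 6/11): the host opened box 1, so this case is ruled out; weight (6/11)·0 = 0.
If it is in box 2 (prior 4/11): the host has 2 equally likely choices, so probability 1/2; weight (4/11)·(1/2) = 2/11.
If it is in box 3 (prior 1/11): the host has no choice, probability 1; weight (1/11)·1 = 1/11.
The weights sum to 3/11.
So P(the gold coin in box 3 | the host opened box 1) = (1/11) / (3/11) = 1/3.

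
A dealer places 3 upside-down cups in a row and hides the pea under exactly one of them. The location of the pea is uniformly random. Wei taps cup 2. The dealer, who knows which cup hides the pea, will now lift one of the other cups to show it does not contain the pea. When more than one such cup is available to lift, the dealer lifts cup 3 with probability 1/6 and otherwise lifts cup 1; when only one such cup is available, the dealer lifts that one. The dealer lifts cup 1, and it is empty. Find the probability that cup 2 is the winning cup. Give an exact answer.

5/11

Consider each possible location of the pea in turn.
If it is under cup 1 (prior 1/3): the dealer opened cup 1, so this case is ruled out; weight (1/3)·0 = 0.
If it is under cup 2 (prior 1/3): cup 3 is available but not opened, probability 5/6; weight (1/3)·(5/6) = 5/18.
If it is under cup 3 (prior 1/3): only cup 1 is available, probability 1; weight (1/3)·1 = 1/3.
The weights sum to 11/18.
So P(the pea under cup 2 | the dealer opened cup 1) = (5/18) / (11/18) = 5/11.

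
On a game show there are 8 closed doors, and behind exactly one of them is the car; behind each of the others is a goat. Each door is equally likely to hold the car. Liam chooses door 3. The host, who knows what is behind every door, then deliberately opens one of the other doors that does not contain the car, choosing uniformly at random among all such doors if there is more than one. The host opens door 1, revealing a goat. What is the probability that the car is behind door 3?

Apply Bayes' rule, conditioning on where the car actually is.
If it is behind door 1 (prior 1/8): the host opened door 1, so this case is ruled out; weight (1/8)·0 = 0.
If it is behind any of doors 2, 4, 5, 6, 7, and 8 (prior 1/8 each): the host has 6 equally likely choices, so probability 1/6; weight (1/8)·(1/6) = 1/48 each.
If it is behind door 3 (prior 1/8): the host has 7 equally likely choices, so probability 1/7; weight (1/8)·(1/7) = 1/56.
The weights sum to 1/7.
So P(the car behind door 3 | the host opened door 1) = (1/56) / (1/7) = 1/8.

1/8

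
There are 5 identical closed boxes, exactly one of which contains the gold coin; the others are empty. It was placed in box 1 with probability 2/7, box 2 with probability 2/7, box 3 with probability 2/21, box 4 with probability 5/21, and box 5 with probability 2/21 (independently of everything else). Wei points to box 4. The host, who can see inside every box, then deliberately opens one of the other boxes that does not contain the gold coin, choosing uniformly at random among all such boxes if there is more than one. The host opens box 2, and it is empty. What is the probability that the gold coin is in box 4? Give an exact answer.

Condition on the true location of the gold coin.
If it is in box 1 (prior 2/7): the host has 3 equally likely choices, so probability 1/3; weight (2/7)·(1/3) = 2/21.
If it is in box 2 (prior 2/7): the host opened box 2, so this case is ruled out; weight (2/7)·0 = 0.
If it is in either of boxes 3 and 5 (prior 2/21 each): the host has 3 equally likely choices, so probability 1/3; weight (2/21)·(1/3) = 2/63 each.
If it is in box 4 (prior 5/21): the host has 4 equally likely choices, so probability 1/4; weight (5/21)·(1/4) = 5/84.
The weights sum to 55/252.
So P(the gold coin in box 4 | the host opened box 2) = (5/84) / (55/252) = 3/11.

3/11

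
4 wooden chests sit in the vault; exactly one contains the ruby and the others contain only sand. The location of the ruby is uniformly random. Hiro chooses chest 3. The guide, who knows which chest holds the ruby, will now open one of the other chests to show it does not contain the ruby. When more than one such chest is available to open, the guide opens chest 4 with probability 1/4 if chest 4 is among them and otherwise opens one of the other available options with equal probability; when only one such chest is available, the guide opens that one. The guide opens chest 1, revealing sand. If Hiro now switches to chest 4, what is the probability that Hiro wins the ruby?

4/13

Apply Bayes' rule, conditioning on where the ruby actually is.
If it is in chest 1 (prior 1/4): the guide opened chest 1, so this case is ruled out; weight (1/4)·0 = 0.
If it is in chest 2 (prior 1/4): chest 4 is available but not opened, probability 3/4; weight (1/4)·(3/4) = 3/16.
If it is in chest 3 (prior 1/4): chest 4 is available but not opened; chest 1 gets probability (1 − 1/4)/2 = 3/8; weight (1/4)·(3/8) = 3/32.
If it is in chest 4 (prior 1/4): chest 4 holds the prize so is unavailable; the guide chooses uniformly among the 2 others, probability 1/2; weight (1/4)·(1/2) = 1/8.
The weights sum to 13/32.
So P(the ruby in chest 4 | the guide opened chest 1) = (1/8) / (13/32) = 4/13.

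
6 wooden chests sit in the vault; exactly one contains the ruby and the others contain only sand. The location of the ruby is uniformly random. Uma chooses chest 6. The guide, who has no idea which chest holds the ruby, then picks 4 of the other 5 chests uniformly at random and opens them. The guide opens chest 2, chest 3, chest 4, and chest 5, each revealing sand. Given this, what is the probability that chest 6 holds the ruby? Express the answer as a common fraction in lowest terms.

1/2

Consider each possible location of the ruby in turn.
If it is in either of chests 1 and 6 (prior 1/6 each): the guide picks exactly this set with probability 1/5 regardless, and none is the prize; weight (1/6)·(1/5) = 1/30 each.
If it is in any of chests 2, 3, 4, and 5 (prior 1/6 each): that chest was opened and seen not to hold the prize — ruled out; weight (1/6)·0 = 0 each.
The weights sum to 1/15.
So P(the ruby in chest 6 | the guide opened chest 2, chest 3, chest 4, and chest 5) = (1/30) / (1/15) = 1/2.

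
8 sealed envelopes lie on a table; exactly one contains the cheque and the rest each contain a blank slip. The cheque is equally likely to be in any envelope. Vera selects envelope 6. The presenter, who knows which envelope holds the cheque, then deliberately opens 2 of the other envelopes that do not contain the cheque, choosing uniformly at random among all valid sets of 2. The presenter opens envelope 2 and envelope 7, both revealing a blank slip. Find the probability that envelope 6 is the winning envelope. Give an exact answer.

1/8

Consider each possible location of the cheque in turn.
If it is in any of envelopes 1, 3, 4, 5, and 8 (prior 1/8 each): the presenter has 15 equally likely choices, so probability 1/15; weight (1/8)·(1/15) = 1/120 each.
If it is in either of envelopes 2 and 7 (prior 1/8 each): that envelope was opened and seen not to hold the prize — ruled out; weight (1/8)·0 = 0 each.
If it is in envelope 6 (prior 1/8): the presenter has 21 equally likely choices, so probability 1/21; weight (1/8)·(1/21) = 1/168.
The weights sum to 1/21.
So P(the cheque in envelope 6 | the presenter opened envelope 2 and envelope 7) = (1/168) / (1/21) = 1/8.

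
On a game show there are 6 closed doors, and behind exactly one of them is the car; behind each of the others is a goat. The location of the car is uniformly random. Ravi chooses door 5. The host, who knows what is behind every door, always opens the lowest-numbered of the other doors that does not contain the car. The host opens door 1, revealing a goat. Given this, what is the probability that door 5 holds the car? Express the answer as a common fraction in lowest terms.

1/5

Apply Bayes' rule, conditioning on where the car actually is.
If it is behind door 1 (prior 1/6): the host opened door 1, so this case is ruled out; weight (1/6)·0 = 0.
If it is behind any of doors 2, 3, 4, 5, and 6 (prior 1/6 each): door 1 is the lowest-numbered option available, probability 1; weight (1/6)·1 = 1/6 each.
The weights sum to 5/6.
So P(the car behind door 5 | the host opened door 1) = (1/6) / (5/6) = 1/5.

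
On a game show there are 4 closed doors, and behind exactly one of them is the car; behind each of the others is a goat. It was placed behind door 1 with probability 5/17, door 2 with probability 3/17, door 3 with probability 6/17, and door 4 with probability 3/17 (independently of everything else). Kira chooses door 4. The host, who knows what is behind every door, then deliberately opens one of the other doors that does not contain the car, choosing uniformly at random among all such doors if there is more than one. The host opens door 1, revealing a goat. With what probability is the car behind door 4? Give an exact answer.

2/11

Consider each possible location of the car in turn.
If it is behind door 1 (prior 5/17): the host opened door 1, so this case is ruled out; weight (5/17)·0 = 0.
If it is behind door 2 (prior 3/17): the host has 2 equally likely choices, so probability 1/2; weight (3/17)·(1/2) = 3/34.
If it is behind door 3 (prior 6/17): the host has 2 equally likely choices, so probability 1/2; weight (6/17)·(1/2) = 3/17.
If it is behind door 4 (prior 3/17): the host has 3 equally likely choices, so probability 1/3; weight (3/17)·(1/3) = 1/17.
The weights sum to 11/34.
So P(the car behind door 4 | the host opened door 1) = (1/17) / (11/34) = 2/11.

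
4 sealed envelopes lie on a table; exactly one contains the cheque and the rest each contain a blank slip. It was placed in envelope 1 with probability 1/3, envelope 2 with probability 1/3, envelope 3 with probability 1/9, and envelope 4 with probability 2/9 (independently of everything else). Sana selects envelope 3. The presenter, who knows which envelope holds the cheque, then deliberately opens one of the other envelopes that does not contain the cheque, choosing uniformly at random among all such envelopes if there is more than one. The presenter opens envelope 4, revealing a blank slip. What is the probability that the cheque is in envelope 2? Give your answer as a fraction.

Consider each possible location of the cheque in turn.
If it is in either of envelopes 1 and 2 (prior 1/3 each): the presenter has 2 equally likely choices, so probability 1/2; weight (1/3)·(1/2) = 1/6 each.
If it is in envelope 3 (prior 1/9): the presenter has 3 equally likely choices, so probability 1/3; weight (1/9)·(1/3) = 1/27.
If it is in envelope 4 (prior 2/9): the presenter opened envelope 4, so this case is ruled out; weight (2/9)·0 = 0.
The weights sum to 10/27.
So P(the cheque in envelope 2 | the presenter opened envelope 4) = (1/6) / (10/27) = 9/20.

9/20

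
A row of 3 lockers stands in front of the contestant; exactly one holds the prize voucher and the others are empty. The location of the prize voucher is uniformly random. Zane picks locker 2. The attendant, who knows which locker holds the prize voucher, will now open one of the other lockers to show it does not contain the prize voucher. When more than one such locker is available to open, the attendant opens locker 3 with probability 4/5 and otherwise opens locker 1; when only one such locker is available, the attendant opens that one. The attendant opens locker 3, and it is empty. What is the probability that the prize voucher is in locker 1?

5/9

Consider each possible location of the prize voucher in turn.
If it is in locker 1 (prior 1/3): only locker 3 is available, probability 1; weight (1/3)·1 = 1/3.
If it is in locker 2 (prior 1/3): locker 3 is available, opened with probability 4/5; weight (1/3)·(4/5) = 4/15.
If it is in locker 3 (prior 1/3): the attendant opened locker 3, so this case is ruled out; weight (1/3)·0 = 0.
The weights sum to 3/5.
So P(the prize voucher in locker 1 | the attendant opened locker 3) = (1/3) / (3/5) = 5/9.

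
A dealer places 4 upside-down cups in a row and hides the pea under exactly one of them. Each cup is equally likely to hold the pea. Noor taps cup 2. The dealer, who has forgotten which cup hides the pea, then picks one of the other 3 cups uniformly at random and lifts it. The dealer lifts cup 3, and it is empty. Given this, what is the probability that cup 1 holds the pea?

1/3

Because the dealer chose which cup to lift without knowing where the pea is, the choice is independent of the prize location. Learning that cup 3 does not hold the pea simply rules out that one location and leaves the remaining 3 cups still equally likely by symmetry.
So P(the pea under cup 1) = 1/3.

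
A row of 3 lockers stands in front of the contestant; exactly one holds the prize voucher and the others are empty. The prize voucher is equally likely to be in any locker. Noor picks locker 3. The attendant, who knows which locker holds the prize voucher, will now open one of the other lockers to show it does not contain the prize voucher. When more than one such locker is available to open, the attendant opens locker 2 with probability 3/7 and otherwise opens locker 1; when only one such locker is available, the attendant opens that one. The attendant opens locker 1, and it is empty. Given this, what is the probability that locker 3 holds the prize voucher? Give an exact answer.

4/11

Consider each possible location of the prize voucher in turn.
If it is in locker 1 (prior 1/3): the attendant opened locker 1, so this case is ruled out; weight (1/3)·0 = 0.
If it is in locker 2 (prior 1/3): only locker 1 is available, probability 1; weight (1/3)·1 = 1/3.
If it is in locker 3 (prior 1/3): locker 2 is available but not opened, probability 4/7; weight (1/3)·(4/7) = 4/21.
The weights sum to 11/21.
So P(the prize voucher in locker 3 | the attendant opened locker 1) = (4/21) / (11/21) = 4/11.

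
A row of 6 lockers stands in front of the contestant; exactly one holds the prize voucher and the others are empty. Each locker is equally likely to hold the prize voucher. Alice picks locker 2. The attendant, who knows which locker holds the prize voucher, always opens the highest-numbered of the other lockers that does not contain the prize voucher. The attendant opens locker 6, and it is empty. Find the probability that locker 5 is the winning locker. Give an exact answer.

Condition on the true location of the prize voucher.
If it is in any of lockers 1, 2, 3, 4, and 5 (prior 1/6 each): locker 6 is the highest-numbered option available, probability 1; weight (1/6)·1 = 1/6 each.
If it is in locker 6 (prior 1/6): the attendant opened locker 6, so this case is ruled out; weight (1/6)·0 = 0.
The weights sum to 5/6.
So P(the prize voucher in locker 5 | the attendant opened locker 6) = (1/6) / (5/6) = 1/5.

1/5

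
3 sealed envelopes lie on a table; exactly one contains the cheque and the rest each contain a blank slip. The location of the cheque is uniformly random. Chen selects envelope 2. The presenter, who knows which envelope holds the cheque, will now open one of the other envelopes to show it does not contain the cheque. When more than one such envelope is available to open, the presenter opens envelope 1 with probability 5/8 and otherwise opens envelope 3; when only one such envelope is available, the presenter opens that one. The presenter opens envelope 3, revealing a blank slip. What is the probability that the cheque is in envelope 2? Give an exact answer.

Condition on the true location of the cheque.
If it is in envelope 1 (prior 1/3): only envelope 3 is available, probability 1; weight (1/3)·1 = 1/3.
If it is in envelope 2 (prior 1/3): envelope 1 is available but not opened, probability 3/8; weight (1/3)·(3/8) = 1/8.
If it is in envelope 3 (prior 1/3): the presenter opened envelope 3, so this case is ruled out; weight (1/3)·0 = 0.
The weights sum to 11/24.
So P(the cheque in envelope 2 | the presenter opened envelope 3) = (1/8) / (11/24) = 3/11.

3/11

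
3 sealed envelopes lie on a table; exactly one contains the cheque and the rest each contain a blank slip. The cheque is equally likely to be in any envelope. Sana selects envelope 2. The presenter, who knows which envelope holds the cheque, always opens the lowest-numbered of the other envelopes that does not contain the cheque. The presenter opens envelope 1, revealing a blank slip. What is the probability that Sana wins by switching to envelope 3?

1/2

Apply Bayes' rule, conditioning on where the cheque actually is.
If it is in envelope 1 (prior 1/3): the presenter opened envelope 1, so this case is ruled out; weight (1/3)·0 = 0.
If it is in either of envelopes 2 and 3 (prior 1/3 each): envelope 1 is the lowest-numbered option available, probability 1; weight (1/3)·1 = 1/3 each.
The weights sum to 2/3.
So P(the cheque in envelope 3 | the presenter opened envelope 1) = (1/3) / (2/3) = 1/2.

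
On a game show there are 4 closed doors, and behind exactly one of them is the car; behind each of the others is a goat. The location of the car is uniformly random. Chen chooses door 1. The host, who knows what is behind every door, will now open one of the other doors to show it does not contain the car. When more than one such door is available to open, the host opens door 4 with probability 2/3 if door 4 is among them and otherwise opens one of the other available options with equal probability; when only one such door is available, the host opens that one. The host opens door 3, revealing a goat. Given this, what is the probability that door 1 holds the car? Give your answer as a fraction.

1/6

Condition on the true location of the car.
If it is behind door 1 (prior 1/4): door 4 is available but not opened; door 3 gets probability (1 − 2/3)/2 = 1/6; weight (1/4)·(1/6) = 1/24.
If it is behind door 2 (prior 1/4): door 4 is available but not opened, probability 1/3; weight (1/4)·(1/3) = 1/12.
If it is behind door 3 (prior 1/4): the host opened door 3, so this case is ruled out; weight (1/4)·0 = 0.
If it is behind door 4 (prior 1/4): door 4 holds the prize so is unavailable; the host chooses uniformly among the 2 others, probability 1/2; weight (1/4)·(1/2) = 1/8.
The weights sum to 1/4.
So P(the car behind door 1 | the host opened door 3) = (1/24) / (1/4) = 1/6.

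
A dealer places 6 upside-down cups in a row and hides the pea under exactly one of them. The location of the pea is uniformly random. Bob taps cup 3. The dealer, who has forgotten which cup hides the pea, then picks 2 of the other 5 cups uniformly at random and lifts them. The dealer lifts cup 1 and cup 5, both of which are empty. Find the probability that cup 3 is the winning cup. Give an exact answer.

1/4

Condition on the true location of the pea.
If it is under either of cups 1 and 5 (prior 1/6 each): that cup was opened and seen not to hold the prize — ruled out; weight (1/6)·0 = 0 each.
If it is under any of cups 2, 3, 4, and 6 (prior 1/6 each): the dealer picks exactly this set with probability 1/10 regardless, and none is the prize; weight (1/6)·(1/10) = 1/60 each.
The weights sum to 1/15.
So P(the pea under cup 3 | the dealer opened cup 1 and cup 5) = (1/60) / (1/15) = 1/4.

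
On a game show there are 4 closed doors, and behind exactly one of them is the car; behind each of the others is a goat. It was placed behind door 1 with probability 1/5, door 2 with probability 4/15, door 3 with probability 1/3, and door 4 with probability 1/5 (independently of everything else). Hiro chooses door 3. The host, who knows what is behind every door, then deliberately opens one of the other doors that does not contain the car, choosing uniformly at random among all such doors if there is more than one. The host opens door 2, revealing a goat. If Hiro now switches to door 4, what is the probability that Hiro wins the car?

9/28

Condition on the true location of the car.
If it is behind either of doors 1 and 4 (prior 1/5 each): the host has 2 equally likely choices, so probability 1/2; weight (1/5)·(1/2) = 1/10 each.
If it is behind door 2 (prior 4/15): the host opened door 2, so this case is ruled out; weight (4/15)·0 = 0.
If it is behind door 3 (prior 1/3): the host has 3 equally likely choices, so probability 1/3; weight (1/3)·(1/3) = 1/9.
The weights sum to 14/45.
So P(the car behind door 4 | the host opened door 2) = (1/10) / (14/45) = 9/28.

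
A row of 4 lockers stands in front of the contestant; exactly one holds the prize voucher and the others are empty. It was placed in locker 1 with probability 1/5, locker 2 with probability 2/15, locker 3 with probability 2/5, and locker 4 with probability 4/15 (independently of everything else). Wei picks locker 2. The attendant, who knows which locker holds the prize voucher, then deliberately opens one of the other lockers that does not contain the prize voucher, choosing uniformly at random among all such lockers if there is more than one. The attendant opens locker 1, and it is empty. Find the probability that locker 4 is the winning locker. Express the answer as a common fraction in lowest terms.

Apply Bayes' rule, conditioning on where the prize voucher actually is.
If it is in locker 1 (prior 1/5): the attendant opened locker 1, so this case is ruled out; weight (1/5)·0 = 0.
If it is in locker 2 (prior 2/15): the attendant has 3 equally likely choices, so probability 1/3; weight (2/15)·(1/3) = 2/45.
If it is in locker 3 (prior 2/5): the attendant has 2 equally likely choices, so probability 1/2; weight (2/5)·(1/2) = 1/5.
If it is in locker 4 (prior 4/15): the attendant has 2 equally likely choices, so probability 1/2; weight (4/15)·(1/2) = 2/15.
The weights sum to 17/45.
So P(the prize voucher in locker 4 | the attendant opened locker 1) = (2/15) / (17/45) = 6/17.

6/17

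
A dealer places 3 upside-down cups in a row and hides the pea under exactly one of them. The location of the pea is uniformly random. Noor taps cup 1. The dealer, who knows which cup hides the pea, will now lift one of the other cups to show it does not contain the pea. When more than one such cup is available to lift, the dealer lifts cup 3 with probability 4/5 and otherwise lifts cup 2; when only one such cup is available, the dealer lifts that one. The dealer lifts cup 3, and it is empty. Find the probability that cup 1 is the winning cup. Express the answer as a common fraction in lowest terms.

4/9

Condition on the true location of the pea.
If it is under cup 1 (prior 1/3): cup 3 is available, opened with probability 4/5; weight (1/3)·(4/5) = 4/15.
If it is under cup 2 (prior 1/3): only cup 3 is available, probability 1; weight (1/3)·1 = 1/3.
If it is under cup 3 (prior 1/3): the dealer opened cup 3, so this case is ruled out; weight (1/3)·0 = 0.
The weights sum to 3/5.
So P(the pea under cup 1 | the dealer opened cup 3) = (4/15) / (3/5) = 4/9.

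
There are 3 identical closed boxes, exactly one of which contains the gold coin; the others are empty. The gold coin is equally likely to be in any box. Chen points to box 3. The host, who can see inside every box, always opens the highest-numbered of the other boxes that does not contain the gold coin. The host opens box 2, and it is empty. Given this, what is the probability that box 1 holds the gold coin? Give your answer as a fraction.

Consider each possible location of the gold coin in turn.
If it is in either of boxes 1 and 3 (prior 1/3 each): box 2 is the highest-numbered option available, probability 1; weight (1/3)·1 = 1/3 each.
If it is in box 2 (prior 1/3): the host opened box 2, so this case is ruled out; weight (1/3)·0 = 0.
The weights sum to 2/3.
So P(the gold coin in box 1 | the host opened box 2) = (1/3) / (2/3) = 1/2.

1/2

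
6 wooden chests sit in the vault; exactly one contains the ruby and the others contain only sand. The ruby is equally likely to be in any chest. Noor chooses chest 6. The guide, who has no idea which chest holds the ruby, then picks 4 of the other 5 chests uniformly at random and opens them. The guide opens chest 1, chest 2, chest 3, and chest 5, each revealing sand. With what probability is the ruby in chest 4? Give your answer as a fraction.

Apply Bayes' rule, conditioning on where the ruby actually is.
If it is in any of chests 1, 2, 3, and 5 (prior 1/6 each): that chest was opened and seen not to hold the prize — ruled out; weight (1/6)·0 = 0 each.
If it is in either of chests 4 and 6 (prior 1/6 each): the guide picks exactly this set with probability 1/5 regardless, and none is the prize; weight (1/6)·(1/5) = 1/30 each.
The weights sum to 1/15.
So P(the ruby in chest 4 | the guide opened chest 1, chest 2, chest 3, and chest 5) = (1/30) / (1/15) = 1/2.

1/2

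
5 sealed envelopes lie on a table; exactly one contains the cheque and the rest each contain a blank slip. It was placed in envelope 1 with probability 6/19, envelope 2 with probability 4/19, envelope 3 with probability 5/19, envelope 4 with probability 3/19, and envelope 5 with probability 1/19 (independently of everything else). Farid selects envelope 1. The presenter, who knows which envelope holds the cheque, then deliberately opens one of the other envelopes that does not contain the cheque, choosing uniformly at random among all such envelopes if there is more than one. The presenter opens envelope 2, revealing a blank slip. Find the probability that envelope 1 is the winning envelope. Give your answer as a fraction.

Apply Bayes' rule, conditioning on where the cheque actually is.
If it is in envelope 1 (prior 6/19): the presenter has 4 equally likely choices, so probability 1/4; weight (6/19)·(1/4) = 3/38.
If it is in envelope 2 (prior 4/19): the presenter opened envelope 2, so this case is ruled out; weight (4/19)·0 = 0.
If it is in envelope 3 (prior 5/19): the presenter has 3 equally likely choices, so probability 1/3; weight (5/19)·(1/3) = 5/57.
If it is in envelope 4 (prior 3/19): the presenter has 3 equally likely choices, so probability 1/3; weight (3/19)·(1/3) = 1/19.
If it is in envelope 5 (prior 1/19): the presenter has 3 equally likely choices, so probability 1/3; weight (1/19)·(1/3) = 1/57.
The weights sum to 9/38.
So P(the cheque in envelope 1 | the presenter opened envelope 2) = (3/38) / (9/38) = 1/3.

1/3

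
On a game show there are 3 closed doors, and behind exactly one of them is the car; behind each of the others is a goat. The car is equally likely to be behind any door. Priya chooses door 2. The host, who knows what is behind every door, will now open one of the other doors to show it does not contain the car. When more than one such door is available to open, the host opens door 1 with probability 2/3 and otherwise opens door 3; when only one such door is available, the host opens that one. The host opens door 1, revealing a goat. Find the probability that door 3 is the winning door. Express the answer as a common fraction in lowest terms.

3/5

Consider each possible location of the car in turn.
If it is behind door 1 (prior 1/3): the host opened door 1, so this case is ruled out; weight (1/3)·0 = 0.
If it is behind door 2 (prior 1/3): door 1 is available, opened with probability 2/3; weight (1/3)·(2/3) = 2/9.
If it is behind door 3 (prior 1/3): only door 1 is available, probability 1; weight (1/3)·1 = 1/3.
The weights sum to 5/9.
So P(the car behind door 3 | the host opened door 1) = (1/3) / (5/9) = 3/5.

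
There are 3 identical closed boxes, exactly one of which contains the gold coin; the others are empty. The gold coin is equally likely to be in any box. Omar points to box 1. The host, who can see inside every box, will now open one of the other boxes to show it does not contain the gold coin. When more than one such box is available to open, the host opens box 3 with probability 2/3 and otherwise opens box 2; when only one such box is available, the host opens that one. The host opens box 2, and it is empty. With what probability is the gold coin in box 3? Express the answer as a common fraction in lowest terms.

Consider each possible location of the gold coin in turn.
If it is in box 1 (prior 1/3): box 3 is available but not opened, probability 1/3; weight (1/3)·(1/3) = 1/9.
If it is in box 2 (prior 1/3): the host opened box 2, so this case is ruled out; weight (1/3)·0 = 0.
If it is in box 3 (prior 1/3): only box 2 is available, probability 1; weight (1/3)·1 = 1/3.
The weights sum to 4/9.
So P(the gold coin in box 3 | the host opened box 2) = (1/3) / (4/9) = 3/4.

3/4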